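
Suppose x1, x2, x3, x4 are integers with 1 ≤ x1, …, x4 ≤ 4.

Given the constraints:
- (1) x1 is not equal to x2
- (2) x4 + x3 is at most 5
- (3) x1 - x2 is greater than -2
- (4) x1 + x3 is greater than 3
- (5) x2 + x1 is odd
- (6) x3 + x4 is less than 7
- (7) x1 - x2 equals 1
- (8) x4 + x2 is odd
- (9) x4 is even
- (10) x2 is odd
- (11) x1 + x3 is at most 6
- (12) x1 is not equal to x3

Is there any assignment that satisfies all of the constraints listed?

Try x1 = 2, x2 = 1, x3 = 3, x4 = 2.
Check constraint 2: x4 + x3 = 5; constraint 3: x1 - x2 = 1. The remaining constraints are straightforward to verify.

Satisfiable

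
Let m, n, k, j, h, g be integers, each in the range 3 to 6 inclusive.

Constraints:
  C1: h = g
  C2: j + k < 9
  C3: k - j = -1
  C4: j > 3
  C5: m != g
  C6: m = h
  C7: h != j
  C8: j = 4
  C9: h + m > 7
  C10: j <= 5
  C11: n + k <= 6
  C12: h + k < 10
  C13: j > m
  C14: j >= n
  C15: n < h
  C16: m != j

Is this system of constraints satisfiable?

Unsatisfiable

From constraints 1 and 6, m = h = g, so m = g. But constraint 5 says m ≠ g. Contradiction.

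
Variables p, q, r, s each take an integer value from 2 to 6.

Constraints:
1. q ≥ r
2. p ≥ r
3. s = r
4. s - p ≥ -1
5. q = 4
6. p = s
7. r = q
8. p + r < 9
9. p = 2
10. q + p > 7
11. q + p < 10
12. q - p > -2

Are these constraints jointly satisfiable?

Constraint 9 fixes p = 2 and constraint 5 fixes q = 4. Constraints 3, 6, and 7 give p = s = r = q, so p = q. But 2 ≠ 4 — contradiction.

Unsatisfiable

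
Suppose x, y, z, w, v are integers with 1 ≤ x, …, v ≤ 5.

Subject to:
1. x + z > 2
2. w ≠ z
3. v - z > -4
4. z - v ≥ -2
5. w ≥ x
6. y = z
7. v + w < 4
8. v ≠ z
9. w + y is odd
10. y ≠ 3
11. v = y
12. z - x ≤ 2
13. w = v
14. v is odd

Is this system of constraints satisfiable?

From constraints 6, 11, and 13, w = v = y = z, so w = z. But constraint 2 says w ≠ z. Contradiction.

Unsatisfiable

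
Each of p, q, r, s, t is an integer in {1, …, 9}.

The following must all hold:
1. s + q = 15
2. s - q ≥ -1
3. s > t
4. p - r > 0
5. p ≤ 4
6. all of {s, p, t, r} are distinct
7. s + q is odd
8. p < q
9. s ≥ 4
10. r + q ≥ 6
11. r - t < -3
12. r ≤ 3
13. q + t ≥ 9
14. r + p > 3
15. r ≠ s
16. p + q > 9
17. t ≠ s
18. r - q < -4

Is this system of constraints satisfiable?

Setting (p, q, r, s, t) = (3, 7, 1, 8, 5) satisfies everything: constraint 1: s + q = 15; constraint 2: s - q = 1, and the others follow.

Satisfiable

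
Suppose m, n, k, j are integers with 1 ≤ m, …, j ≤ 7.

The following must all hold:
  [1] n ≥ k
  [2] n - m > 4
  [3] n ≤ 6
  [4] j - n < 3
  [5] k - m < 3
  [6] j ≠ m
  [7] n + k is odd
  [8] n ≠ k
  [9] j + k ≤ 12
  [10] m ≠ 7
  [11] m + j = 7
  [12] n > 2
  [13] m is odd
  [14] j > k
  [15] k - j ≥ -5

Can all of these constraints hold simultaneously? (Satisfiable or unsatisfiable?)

One satisfying assignment is m = 1, n = 6, k = 3, j = 6.
For the less obvious constraints — constraint 2: n - m = 5; constraint 4: j - n = 0; constraint 5: k - m = 2 — and the others hold by inspection.

Satisfiable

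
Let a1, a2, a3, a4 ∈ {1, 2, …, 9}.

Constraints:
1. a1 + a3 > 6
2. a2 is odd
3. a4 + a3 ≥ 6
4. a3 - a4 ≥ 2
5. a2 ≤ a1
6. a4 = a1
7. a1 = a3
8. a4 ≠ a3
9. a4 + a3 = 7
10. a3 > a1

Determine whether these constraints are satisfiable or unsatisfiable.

From constraints 6 and 7, a4 = a1 = a3, so a4 = a3. But constraint 8 says a4 ≠ a3. Contradiction.

Unsatisfiable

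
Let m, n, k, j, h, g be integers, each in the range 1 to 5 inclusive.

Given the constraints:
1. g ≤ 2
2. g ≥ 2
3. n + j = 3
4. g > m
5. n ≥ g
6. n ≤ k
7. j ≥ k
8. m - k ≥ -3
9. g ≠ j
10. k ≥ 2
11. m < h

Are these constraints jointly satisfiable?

Unsatisfiable

From constraints 2 and 5: n ≥ g ≥ 2. From constraints 7 and 10: j ≥ k ≥ 2. Hence n + j ≥ 4. But constraint 3 requires n + j = 3, and 3 < 4. Contradiction.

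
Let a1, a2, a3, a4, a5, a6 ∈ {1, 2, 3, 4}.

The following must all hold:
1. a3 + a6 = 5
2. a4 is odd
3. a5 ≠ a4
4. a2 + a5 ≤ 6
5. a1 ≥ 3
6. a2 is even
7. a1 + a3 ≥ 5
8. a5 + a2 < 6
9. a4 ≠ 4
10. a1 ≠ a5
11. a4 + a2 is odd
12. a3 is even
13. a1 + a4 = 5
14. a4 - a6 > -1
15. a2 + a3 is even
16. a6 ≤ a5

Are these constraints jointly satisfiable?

Satisfiable

Setting (a1, a2, a3, a4, a5, a6) = (4, 2, 4, 1, 3, 1) satisfies everything: constraint 1: a3 + a6 = 5; constraint 4: a2 + a5 = 5, and the others follow.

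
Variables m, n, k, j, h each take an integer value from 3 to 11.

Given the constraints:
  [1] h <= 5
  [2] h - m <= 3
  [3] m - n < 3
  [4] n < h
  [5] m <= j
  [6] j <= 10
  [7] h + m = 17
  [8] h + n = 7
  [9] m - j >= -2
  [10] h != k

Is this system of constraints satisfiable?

Unsatisfiable

From constraint 1: h ≤ 5. From constraints 5 and 6: m ≤ j ≤ 10. Hence h + m ≤ 15. But constraint 7 requires h + m = 17, and 17 > 15. Contradiction.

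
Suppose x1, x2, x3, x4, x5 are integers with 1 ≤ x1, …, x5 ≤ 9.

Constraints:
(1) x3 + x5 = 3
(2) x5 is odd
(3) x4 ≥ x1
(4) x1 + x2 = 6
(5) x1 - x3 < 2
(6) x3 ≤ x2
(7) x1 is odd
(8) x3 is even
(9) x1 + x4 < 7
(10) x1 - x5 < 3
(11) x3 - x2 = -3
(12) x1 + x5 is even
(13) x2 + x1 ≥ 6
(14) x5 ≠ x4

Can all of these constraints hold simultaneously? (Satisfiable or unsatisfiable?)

Satisfiable

Try x1 = 1, x2 = 5, x3 = 2, x4 = 4, x5 = 1.
Check constraint 1: x3 + x5 = 3; constraint 4: x1 + x2 = 6. The remaining constraints are straightforward to verify.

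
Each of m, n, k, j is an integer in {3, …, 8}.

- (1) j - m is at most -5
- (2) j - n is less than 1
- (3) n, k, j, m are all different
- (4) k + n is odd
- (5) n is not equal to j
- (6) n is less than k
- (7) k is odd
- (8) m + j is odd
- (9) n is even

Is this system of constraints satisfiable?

Satisfiable

One satisfying assignment is m = 8, n = 4, k = 5, j = 3.
For the less obvious constraints — constraint 1: j - m = -5; constraint 2: j - n = -1 — and the others hold by inspection.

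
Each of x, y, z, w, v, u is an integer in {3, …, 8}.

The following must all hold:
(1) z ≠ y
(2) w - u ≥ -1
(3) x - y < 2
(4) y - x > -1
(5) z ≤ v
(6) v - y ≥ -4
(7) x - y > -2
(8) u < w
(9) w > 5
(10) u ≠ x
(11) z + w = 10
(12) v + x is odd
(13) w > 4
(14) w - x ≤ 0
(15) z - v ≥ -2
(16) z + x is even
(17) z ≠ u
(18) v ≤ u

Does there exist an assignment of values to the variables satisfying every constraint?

The assignment x = 7, y = 7, z = 3, w = 7, v = 4, u = 5 works:
  constraint 2 holds since w - u = 2.
  constraint 3 holds since x - y = 0.
The rest check out directly.

Satisfiable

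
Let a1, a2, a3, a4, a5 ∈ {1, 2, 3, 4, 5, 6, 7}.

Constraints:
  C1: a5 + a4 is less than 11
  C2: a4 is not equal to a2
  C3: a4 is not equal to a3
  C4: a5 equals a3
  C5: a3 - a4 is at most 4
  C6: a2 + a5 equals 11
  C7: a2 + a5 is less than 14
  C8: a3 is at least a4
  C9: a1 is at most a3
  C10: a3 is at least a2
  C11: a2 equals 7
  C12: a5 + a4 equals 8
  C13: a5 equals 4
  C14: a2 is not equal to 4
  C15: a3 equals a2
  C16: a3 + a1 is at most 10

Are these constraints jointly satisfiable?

Constraint 13 fixes a5 = 4 and constraint 11 fixes a2 = 7. Constraints 4 and 15 give a5 = a3 = a2, so a5 = a2. But 4 ≠ 7 — contradiction.

Unsatisfiable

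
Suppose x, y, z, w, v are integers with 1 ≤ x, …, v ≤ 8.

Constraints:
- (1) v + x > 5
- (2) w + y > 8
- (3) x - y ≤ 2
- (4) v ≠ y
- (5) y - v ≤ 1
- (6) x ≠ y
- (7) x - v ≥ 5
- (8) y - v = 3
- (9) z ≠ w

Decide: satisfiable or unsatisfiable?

Constraints 3, 5, and 7 give x − v ≥ 5, v − y ≥ -1, y − x ≥ -2.
Adding all 3 inequalities: the left sides telescope to 0, and the right sides sum to 5 + (-1) + (-2) = 2. So 0 ≥ 2, which is false.

Unsatisfiable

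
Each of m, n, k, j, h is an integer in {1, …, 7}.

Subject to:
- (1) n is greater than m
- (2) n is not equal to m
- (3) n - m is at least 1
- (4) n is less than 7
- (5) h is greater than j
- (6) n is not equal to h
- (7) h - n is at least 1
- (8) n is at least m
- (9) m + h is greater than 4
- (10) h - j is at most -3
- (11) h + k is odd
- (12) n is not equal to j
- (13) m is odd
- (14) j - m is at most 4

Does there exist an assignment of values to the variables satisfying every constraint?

Constraints 3, 7, 10, and 14 give n − m ≥ 1, m − j ≥ -4, j − h ≥ 3, h − n ≥ 1.
Adding all 4 inequalities: the left sides telescope to 0, and the right sides sum to 1 + (-4) + 3 + 1 = 1. So 0 ≥ 1, which is false.

Unsatisfiable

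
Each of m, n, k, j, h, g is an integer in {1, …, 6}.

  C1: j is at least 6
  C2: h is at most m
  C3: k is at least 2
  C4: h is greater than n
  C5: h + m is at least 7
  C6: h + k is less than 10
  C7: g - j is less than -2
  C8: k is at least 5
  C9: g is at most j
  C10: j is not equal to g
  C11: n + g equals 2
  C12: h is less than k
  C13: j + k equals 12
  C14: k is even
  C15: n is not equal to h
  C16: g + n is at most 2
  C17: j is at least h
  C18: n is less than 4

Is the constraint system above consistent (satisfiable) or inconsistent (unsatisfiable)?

Satisfiable

The assignment m = 6, n = 1, k = 6, j = 6, h = 2, g = 1 works:
  constraint 5 holds since h + m = 8.
  constraint 6 holds since h + k = 8.
The rest check out directly.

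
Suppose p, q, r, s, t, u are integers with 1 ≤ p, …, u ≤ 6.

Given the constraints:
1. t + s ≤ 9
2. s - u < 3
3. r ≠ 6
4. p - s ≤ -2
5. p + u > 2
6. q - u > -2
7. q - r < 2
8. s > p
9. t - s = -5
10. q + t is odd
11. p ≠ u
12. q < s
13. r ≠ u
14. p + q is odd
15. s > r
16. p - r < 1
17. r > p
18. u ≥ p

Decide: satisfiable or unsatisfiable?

Satisfiable

Setting (p, q, r, s, t, u) = (1, 4, 3, 6, 1, 4) satisfies everything: constraint 1: t + s = 7; constraint 2: s - u = 2, and the others follow.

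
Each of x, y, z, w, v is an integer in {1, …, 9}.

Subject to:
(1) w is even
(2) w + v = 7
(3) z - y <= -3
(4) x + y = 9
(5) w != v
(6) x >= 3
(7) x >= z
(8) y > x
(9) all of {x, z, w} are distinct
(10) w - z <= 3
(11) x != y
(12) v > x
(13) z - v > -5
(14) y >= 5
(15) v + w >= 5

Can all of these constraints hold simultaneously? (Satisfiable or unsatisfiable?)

Try x = 4, y = 5, z = 1, w = 2, v = 5.
Check constraint 2: w + v = 7; constraint 3: z - y = -4. The remaining constraints are straightforward to verify.

Satisfiable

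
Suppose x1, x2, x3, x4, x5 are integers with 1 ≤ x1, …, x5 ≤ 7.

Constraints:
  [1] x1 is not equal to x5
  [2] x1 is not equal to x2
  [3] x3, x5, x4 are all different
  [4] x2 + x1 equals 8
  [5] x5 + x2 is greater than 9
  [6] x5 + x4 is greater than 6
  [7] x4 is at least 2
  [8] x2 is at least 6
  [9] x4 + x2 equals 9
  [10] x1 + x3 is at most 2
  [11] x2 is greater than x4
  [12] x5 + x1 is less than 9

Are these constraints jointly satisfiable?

Try x1 = 1, x2 = 7, x3 = 1, x4 = 2, x5 = 5.
Check constraint 4: x2 + x1 = 8; constraint 5: x5 + x2 = 12. The remaining constraints are straightforward to verify.

Satisfiable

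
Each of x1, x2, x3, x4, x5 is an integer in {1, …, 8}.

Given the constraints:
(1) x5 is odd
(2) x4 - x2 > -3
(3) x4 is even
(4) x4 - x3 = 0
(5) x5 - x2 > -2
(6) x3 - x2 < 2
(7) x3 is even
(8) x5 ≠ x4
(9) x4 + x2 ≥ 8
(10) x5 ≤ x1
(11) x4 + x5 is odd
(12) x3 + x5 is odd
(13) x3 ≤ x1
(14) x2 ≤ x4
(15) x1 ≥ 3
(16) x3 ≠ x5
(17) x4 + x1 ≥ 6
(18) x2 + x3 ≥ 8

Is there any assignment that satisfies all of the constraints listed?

Try x1 = 4, x2 = 4, x3 = 4, x4 = 4, x5 = 3.
Check constraint 2: x4 - x2 = 0; constraint 4: x4 - x3 = 0. The remaining constraints are straightforward to verify.

Satisfiable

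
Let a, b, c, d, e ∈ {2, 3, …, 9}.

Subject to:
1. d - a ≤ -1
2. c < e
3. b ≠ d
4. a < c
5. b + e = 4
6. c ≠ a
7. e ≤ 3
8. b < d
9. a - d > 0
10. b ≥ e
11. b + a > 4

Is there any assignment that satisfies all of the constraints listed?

Constraints 1, 2, 4, 8, and 10 give b < d, d < a, a < c, c < e, e ≤ b. Chaining: b < d < a < c < e ≤ b, which forces b < b — impossible.

Unsatisfiable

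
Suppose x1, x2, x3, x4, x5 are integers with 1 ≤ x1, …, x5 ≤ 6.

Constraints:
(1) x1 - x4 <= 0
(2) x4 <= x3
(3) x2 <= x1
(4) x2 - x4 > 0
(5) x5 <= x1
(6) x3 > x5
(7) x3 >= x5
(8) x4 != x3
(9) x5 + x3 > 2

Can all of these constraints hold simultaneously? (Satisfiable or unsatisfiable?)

Constraints 1, 3, and 4 give x4 < x2, x2 ≤ x1, x1 ≤ x4. Chaining: x4 < x2 ≤ x1 ≤ x4, which forces x4 < x4 — impossible.

Unsatisfiable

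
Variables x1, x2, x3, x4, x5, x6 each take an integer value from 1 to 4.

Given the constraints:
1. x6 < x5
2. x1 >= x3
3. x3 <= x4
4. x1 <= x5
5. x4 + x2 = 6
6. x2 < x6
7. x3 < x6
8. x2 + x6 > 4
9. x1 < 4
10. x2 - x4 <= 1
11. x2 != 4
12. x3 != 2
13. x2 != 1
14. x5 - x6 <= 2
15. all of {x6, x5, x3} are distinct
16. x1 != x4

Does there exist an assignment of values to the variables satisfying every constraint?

The assignment x1 = 1, x2 = 2, x3 = 1, x4 = 4, x5 = 4, x6 = 3 works:
  constraint 5 holds since x4 + x2 = 6.
  constraint 8 holds since x2 + x6 = 5.
  constraint 10 holds since x2 - x4 = -2.
The rest check out directly.

Satisfiable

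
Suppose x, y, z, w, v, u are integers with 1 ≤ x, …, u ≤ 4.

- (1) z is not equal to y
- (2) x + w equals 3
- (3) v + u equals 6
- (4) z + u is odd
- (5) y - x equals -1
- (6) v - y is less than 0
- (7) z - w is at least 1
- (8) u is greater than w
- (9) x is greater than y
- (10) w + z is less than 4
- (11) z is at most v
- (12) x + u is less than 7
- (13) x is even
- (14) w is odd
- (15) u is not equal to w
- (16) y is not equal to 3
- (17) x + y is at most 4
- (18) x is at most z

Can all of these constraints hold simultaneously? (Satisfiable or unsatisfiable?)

Unsatisfiable

Constraints 6, 9, 11, and 18 give y < x, x ≤ z, z ≤ v, v < y. Chaining: y < x ≤ z ≤ v < y, which forces y < y — impossible.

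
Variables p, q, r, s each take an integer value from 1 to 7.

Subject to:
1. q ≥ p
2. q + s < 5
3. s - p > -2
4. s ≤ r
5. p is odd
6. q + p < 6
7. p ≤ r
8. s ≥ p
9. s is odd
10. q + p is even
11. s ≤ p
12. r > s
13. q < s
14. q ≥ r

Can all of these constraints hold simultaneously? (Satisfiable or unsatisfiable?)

Constraints 12, 13, and 14 give r ≤ q, q < s, s < r. Chaining: r ≤ q < s < r, which forces r < r — impossible.

Unsatisfiable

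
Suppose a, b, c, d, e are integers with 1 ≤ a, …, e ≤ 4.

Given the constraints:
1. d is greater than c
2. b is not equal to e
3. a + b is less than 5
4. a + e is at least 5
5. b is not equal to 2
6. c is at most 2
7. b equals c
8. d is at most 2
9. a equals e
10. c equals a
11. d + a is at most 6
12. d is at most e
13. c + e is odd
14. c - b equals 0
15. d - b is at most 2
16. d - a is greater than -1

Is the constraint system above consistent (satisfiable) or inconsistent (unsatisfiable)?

From constraints 7, 9, and 10, b = c = a = e, so b = e. But constraint 2 says b ≠ e. Contradiction.

Unsatisfiable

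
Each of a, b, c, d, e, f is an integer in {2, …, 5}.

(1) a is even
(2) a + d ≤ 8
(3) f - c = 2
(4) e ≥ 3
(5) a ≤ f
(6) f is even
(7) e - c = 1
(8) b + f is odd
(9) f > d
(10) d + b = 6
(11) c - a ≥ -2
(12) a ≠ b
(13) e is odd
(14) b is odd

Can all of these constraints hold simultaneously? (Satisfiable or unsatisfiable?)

Satisfiable

Take a = 2, b = 3, c = 2, d = 3, e = 3, f = 4. Then constraint 2: a + d = 5; constraint 3: f - c = 2; constraint 7: e - c = 1, and every other listed constraint is also met.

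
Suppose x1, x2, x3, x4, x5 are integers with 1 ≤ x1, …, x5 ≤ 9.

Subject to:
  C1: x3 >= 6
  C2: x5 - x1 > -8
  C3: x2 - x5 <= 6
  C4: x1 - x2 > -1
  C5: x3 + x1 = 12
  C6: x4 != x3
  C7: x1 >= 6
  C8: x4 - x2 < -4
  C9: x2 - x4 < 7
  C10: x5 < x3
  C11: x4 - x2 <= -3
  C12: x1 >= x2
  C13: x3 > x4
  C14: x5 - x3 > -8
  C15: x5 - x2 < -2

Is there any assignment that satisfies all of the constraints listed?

Satisfiable

Try x1 = 6, x2 = 6, x3 = 6, x4 = 1, x5 = 1.
Check constraint 2: x5 - x1 = -5; constraint 3: x2 - x5 = 5; constraint 4: x1 - x2 = 0. The remaining constraints are straightforward to verify.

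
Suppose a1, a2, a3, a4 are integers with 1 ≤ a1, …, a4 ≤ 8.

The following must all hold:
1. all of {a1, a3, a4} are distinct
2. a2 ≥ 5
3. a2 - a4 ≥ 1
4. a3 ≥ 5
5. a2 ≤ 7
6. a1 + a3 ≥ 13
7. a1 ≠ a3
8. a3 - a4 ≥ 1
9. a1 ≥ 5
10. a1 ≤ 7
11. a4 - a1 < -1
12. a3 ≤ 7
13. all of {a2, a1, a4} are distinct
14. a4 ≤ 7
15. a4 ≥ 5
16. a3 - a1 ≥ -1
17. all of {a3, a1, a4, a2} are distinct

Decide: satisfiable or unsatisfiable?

Unsatisfiable

Constraints 2, 4, 5, 9, 10, 12, 14, and 15 confine each of a3, a1, a4, a2 to the 3 values {5, …, 7}.
Constraint 17 requires all 4 of them to be distinct, but only 3 values are available — impossible by the pigeonhole principle.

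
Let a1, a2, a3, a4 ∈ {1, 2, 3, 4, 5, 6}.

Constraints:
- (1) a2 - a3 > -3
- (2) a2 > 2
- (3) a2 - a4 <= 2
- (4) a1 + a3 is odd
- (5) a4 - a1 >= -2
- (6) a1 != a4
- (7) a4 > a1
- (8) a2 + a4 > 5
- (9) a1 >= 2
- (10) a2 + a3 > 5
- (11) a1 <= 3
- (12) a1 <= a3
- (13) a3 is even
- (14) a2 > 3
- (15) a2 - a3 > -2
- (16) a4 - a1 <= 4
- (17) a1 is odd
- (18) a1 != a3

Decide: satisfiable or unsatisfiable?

Take a1 = 3, a2 = 4, a3 = 4, a4 = 4. Then constraint 1: a2 - a3 = 0; constraint 3: a2 - a4 = 0, and every other listed constraint is also met.

Satisfiable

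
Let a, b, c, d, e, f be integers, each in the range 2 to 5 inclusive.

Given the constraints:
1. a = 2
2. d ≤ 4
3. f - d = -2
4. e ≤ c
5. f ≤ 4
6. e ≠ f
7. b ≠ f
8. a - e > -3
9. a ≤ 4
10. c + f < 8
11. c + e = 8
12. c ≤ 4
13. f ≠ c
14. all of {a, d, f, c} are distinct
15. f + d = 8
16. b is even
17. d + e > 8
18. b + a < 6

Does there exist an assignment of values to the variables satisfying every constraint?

Unsatisfiable

Constraints 2, 5, 9, and 12 confine each of a, d, f, c to the 3 values {2, …, 4} (the domain already gives each ≥ 2).
Constraint 14 requires all 4 of them to be distinct, but only 3 values are available — impossible by the pigeonhole principle.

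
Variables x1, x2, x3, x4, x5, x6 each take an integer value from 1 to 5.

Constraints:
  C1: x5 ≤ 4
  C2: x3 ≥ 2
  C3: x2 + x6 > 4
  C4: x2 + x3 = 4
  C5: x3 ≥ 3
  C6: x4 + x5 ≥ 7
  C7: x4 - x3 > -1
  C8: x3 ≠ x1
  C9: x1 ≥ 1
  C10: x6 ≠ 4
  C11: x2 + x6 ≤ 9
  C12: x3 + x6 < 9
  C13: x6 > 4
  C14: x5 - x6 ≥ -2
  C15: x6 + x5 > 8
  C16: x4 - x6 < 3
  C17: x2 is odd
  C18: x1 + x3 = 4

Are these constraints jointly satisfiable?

Satisfiable

One satisfying assignment is x1 = 1, x2 = 1, x3 = 3, x4 = 5, x5 = 4, x6 = 5.
For the less obvious constraints — constraint 3: x2 + x6 = 6; constraint 4: x2 + x3 = 4 — and the others hold by inspection.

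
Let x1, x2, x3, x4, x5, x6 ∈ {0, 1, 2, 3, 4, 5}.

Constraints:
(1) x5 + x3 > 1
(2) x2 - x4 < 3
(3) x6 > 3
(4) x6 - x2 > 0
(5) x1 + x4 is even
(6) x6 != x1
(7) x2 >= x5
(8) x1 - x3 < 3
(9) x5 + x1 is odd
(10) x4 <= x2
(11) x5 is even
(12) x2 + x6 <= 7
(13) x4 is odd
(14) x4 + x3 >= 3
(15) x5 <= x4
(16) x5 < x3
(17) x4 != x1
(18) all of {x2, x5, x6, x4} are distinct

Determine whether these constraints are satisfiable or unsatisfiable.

The assignment x1 = 3, x2 = 2, x3 = 2, x4 = 1, x5 = 0, x6 = 5 works:
  constraint 1 holds since x5 + x3 = 2.
  constraint 2 holds since x2 - x4 = 1.
  constraint 4 holds since x6 - x2 = 3.
The rest check out directly.

Satisfiable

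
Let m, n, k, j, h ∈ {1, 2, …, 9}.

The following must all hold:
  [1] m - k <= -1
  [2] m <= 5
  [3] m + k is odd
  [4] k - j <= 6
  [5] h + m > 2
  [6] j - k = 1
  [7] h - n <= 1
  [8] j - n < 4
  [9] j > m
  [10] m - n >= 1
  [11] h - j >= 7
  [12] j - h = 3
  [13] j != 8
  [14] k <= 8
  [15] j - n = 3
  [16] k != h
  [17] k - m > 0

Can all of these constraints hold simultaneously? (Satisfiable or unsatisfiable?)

Unsatisfiable

Constraints 1, 4, 7, 10, and 11 give j − k ≥ -6, k − m ≥ 1, m − n ≥ 1, n − h ≥ -1, h − j ≥ 7.
Adding all 5 inequalities: the left sides telescope to 0, and the right sides sum to (-6) + 1 + 1 + (-1) + 7 = 2. So 0 ≥ 2, which is false.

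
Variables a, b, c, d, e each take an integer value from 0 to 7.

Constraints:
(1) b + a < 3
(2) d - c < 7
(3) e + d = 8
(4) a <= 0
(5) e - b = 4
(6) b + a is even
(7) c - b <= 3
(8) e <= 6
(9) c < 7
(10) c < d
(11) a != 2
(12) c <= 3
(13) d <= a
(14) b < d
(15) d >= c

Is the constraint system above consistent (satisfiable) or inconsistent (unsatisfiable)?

From constraint 8: e ≤ 6. From constraints 4 and 13: d ≤ a ≤ 0. Hence e + d ≤ 6. But constraint 3 requires e + d = 8, and 8 > 6. Contradiction.

Unsatisfiable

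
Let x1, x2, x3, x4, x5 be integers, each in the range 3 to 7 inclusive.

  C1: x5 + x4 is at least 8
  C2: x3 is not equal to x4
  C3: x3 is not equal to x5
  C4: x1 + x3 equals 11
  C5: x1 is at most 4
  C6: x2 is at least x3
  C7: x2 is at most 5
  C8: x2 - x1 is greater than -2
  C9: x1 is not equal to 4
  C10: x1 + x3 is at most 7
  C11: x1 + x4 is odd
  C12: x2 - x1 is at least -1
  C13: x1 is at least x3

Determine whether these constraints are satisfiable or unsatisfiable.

Unsatisfiable

From constraint 5: x1 ≤ 4. From constraints 6 and 7: x3 ≤ x2 ≤ 5. Hence x1 + x3 ≤ 9. But constraint 4 requires x1 + x3 = 11, and 11 > 9. Contradiction.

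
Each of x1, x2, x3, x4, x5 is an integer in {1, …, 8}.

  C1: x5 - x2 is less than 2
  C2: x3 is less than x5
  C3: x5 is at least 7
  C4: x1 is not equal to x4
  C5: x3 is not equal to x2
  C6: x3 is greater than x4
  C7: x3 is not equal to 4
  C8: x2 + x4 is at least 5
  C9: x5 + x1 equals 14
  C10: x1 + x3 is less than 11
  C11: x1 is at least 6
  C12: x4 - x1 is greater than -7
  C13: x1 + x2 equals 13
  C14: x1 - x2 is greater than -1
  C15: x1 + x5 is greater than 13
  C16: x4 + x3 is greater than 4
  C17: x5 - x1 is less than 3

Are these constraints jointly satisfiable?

Satisfiable

Try x1 = 7, x2 = 6, x3 = 3, x4 = 2, x5 = 7.
Check constraint 1: x5 - x2 = 1; constraint 8: x2 + x4 = 8. The remaining constraints are straightforward to verify.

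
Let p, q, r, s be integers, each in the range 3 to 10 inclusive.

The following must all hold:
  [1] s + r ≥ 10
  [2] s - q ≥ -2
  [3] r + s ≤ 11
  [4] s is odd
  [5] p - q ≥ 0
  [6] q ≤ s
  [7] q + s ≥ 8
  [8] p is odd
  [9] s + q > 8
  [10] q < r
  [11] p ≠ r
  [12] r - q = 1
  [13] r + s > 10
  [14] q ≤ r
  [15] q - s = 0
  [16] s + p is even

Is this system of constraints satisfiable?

The assignment p = 7, q = 5, r = 6, s = 5 works:
  constraint 1 holds since s + r = 11.
  constraint 2 holds since s - q = 0.
  constraint 3 holds since r + s = 11.
The rest check out directly.

Satisfiable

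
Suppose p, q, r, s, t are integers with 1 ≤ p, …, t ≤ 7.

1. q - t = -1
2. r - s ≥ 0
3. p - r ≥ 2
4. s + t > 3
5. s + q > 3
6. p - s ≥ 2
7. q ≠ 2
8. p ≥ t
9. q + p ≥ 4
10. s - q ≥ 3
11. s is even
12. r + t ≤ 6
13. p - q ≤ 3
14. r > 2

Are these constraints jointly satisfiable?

Constraints 2, 3, 10, and 13 give s − q ≥ 3, q − p ≥ -3, p − r ≥ 2, r − s ≥ 0.
Adding all 4 inequalities: the left sides telescope to 0, and the right sides sum to 3 + (-3) + 2 + 0 = 2. So 0 ≥ 2, which is false.

Unsatisfiable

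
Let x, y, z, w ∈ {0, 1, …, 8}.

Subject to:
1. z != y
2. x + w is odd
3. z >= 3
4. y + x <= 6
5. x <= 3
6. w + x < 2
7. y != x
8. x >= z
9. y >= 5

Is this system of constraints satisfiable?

Unsatisfiable

From constraint 9: y ≥ 5. From constraints 3 and 8: x ≥ z ≥ 3. Hence y + x ≥ 8. But constraint 4 requires y + x ≤ 6, and 6 < 8. Contradiction.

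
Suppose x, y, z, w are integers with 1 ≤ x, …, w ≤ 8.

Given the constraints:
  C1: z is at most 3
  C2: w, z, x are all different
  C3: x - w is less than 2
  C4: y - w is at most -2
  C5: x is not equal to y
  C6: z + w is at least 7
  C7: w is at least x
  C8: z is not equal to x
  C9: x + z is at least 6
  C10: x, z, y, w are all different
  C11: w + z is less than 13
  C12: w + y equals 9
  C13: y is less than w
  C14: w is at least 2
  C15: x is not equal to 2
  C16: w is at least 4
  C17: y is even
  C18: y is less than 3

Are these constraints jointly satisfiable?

Satisfiable

Try x = 6, y = 2, z = 3, w = 7.
Check constraint 3: x - w = -1; constraint 4: y - w = -5; constraint 6: z + w = 10. The remaining constraints are straightforward to verify.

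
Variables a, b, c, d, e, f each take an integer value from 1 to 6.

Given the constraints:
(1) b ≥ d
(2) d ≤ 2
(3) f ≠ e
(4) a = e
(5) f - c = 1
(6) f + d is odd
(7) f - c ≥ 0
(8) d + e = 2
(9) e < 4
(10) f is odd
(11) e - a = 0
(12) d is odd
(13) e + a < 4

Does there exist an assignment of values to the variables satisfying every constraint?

Unsatisfiable

Constraint 10 makes f odd and constraint 12 makes d odd, so f + d must be even. Constraint 6 says f + d is odd — contradiction.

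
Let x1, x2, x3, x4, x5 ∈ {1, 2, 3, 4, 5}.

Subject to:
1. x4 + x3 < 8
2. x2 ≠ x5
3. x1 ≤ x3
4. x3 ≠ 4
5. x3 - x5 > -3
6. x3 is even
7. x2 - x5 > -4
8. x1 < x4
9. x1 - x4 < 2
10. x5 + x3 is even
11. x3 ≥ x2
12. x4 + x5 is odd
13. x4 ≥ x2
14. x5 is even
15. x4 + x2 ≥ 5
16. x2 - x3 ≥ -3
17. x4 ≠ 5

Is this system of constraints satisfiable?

Satisfiable

Try x1 = 2, x2 = 2, x3 = 2, x4 = 3, x5 = 4.
Check constraint 1: x4 + x3 = 5; constraint 5: x3 - x5 = -2. The remaining constraints are straightforward to verify.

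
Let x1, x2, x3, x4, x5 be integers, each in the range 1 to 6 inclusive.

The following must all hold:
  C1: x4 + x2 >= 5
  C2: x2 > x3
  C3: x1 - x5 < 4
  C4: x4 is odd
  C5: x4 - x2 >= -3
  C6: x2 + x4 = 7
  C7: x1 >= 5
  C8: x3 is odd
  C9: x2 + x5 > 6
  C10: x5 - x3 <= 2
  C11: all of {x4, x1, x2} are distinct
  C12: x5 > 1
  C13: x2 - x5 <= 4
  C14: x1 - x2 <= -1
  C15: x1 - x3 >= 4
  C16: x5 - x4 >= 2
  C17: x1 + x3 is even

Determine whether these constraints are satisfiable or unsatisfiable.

Constraints 5, 10, 14, 15, and 16 give x3 − x5 ≥ -2, x5 − x4 ≥ 2, x4 − x2 ≥ -3, x2 − x1 ≥ 1, x1 − x3 ≥ 4.
Adding all 5 inequalities: the left sides telescope to 0, and the right sides sum to (-2) + 2 + (-3) + 1 + 4 = 2. So 0 ≥ 2, which is false.

Unsatisfiable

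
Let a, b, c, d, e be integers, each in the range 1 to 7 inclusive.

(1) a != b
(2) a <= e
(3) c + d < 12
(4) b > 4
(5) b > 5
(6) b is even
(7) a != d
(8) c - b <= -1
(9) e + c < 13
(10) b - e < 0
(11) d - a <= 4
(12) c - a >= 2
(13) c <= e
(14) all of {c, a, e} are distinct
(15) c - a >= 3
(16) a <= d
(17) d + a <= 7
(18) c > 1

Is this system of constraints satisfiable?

The assignment a = 2, b = 6, c = 5, d = 4, e = 7 works:
  constraint 3 holds since c + d = 9.
  constraint 8 holds since c - b = -1.
The rest check out directly.

Satisfiable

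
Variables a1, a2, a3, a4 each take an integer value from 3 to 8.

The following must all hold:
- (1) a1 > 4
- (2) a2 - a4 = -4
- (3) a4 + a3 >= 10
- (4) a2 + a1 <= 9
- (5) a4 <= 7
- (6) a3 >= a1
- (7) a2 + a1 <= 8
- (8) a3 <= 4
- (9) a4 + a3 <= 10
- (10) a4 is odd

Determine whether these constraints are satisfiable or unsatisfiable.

From constraint 1: a1 ≥ 5. From constraints 6 and 8: a1 ≤ a3 and a3 ≤ 4, so a1 ≤ 4. But 4 < 5, so no value of a1 works.

Unsatisfiable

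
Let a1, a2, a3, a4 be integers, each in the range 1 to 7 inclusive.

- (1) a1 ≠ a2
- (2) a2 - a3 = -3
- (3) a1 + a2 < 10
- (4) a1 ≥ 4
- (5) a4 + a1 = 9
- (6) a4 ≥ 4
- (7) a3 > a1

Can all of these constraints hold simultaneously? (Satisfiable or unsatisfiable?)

Satisfiable

Try a1 = 4, a2 = 3, a3 = 6, a4 = 5.
Check constraint 2: a2 - a3 = -3; constraint 3: a1 + a2 = 7; constraint 5: a4 + a1 = 9. The remaining constraints are straightforward to verify.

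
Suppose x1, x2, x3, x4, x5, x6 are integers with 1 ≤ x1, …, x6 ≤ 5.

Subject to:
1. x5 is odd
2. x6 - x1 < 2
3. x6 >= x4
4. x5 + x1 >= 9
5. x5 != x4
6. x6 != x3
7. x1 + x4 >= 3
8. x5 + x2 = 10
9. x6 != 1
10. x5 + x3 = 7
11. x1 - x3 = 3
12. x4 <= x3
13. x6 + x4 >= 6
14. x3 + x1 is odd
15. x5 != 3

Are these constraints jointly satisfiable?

Take x1 = 5, x2 = 5, x3 = 2, x4 = 1, x5 = 5, x6 = 5. Then constraint 2: x6 - x1 = 0; constraint 4: x5 + x1 = 10, and every other listed constraint is also met.

Satisfiable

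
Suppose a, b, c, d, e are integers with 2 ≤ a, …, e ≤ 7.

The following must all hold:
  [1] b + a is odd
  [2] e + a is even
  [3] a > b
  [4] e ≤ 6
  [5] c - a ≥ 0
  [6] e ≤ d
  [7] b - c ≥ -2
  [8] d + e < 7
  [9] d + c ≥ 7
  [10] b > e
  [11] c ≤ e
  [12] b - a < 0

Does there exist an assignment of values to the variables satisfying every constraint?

Constraints 5, 10, 11, and 12 give b < a, a ≤ c, c ≤ e, e < b. Chaining: b < a ≤ c ≤ e < b, which forces b < b — impossible.

Unsatisfiable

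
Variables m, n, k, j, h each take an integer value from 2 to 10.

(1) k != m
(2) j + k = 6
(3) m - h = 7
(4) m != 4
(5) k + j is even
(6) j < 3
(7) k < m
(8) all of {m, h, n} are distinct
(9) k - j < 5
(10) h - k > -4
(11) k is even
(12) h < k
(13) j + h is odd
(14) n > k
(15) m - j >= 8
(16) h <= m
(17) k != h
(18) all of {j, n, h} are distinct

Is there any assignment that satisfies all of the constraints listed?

Take m = 10, n = 9, k = 4, j = 2, h = 3. Then constraint 2: j + k = 6; constraint 3: m - h = 7; constraint 9: k - j = 2, and every other listed constraint is also met.

Satisfiable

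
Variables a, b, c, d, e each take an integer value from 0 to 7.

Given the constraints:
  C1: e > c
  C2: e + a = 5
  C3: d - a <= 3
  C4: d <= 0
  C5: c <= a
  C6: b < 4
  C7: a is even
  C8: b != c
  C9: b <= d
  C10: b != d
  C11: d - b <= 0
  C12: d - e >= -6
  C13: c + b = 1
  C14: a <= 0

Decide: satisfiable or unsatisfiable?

Unsatisfiable

From constraints 5 and 14: c ≤ a ≤ 0. From constraints 4 and 9: b ≤ d ≤ 0. Hence c + b ≤ 0. But constraint 13 requires c + b = 1, and 1 > 0. Contradiction.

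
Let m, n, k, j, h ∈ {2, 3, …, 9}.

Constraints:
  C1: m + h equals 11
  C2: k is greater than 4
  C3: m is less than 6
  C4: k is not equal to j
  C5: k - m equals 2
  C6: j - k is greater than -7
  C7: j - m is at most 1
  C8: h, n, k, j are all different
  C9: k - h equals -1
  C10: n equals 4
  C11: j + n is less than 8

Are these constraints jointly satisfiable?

Setting (m, n, k, j, h) = (4, 4, 6, 2, 7) satisfies everything: constraint 1: m + h = 11; constraint 5: k - m = 2, and the others follow.

Satisfiable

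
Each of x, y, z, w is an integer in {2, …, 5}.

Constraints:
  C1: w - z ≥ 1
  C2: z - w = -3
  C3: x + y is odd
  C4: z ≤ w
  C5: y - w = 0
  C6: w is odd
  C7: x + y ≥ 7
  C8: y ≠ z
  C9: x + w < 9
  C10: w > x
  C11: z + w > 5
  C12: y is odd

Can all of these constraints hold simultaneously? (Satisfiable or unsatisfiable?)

Satisfiable

One satisfying assignment is x = 2, y = 5, z = 2, w = 5.
For the less obvious constraints — constraint 1: w - z = 3; constraint 2: z - w = -3; constraint 5: y - w = 0 — and the others hold by inspection.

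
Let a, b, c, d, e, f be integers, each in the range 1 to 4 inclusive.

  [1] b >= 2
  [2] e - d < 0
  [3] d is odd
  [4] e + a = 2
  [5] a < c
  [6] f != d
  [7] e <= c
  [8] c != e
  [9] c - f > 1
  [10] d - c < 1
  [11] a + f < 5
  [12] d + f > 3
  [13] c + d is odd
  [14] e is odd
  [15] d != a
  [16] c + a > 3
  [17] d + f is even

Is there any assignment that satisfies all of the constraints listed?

Take a = 1, b = 2, c = 4, d = 3, e = 1, f = 1. Then constraint 2: e - d = -2; constraint 4: e + a = 2; constraint 9: c - f = 3, and every other listed constraint is also met.

Satisfiable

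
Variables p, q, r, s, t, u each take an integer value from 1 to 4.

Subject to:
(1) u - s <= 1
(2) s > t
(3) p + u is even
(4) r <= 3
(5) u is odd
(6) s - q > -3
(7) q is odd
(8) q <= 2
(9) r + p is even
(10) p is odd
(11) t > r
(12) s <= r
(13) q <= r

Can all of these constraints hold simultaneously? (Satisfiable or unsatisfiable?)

Constraints 2, 11, and 12 give t < s, s ≤ r, r < t. Chaining: t < s ≤ r < t, which forces t < t — impossible.

Unsatisfiable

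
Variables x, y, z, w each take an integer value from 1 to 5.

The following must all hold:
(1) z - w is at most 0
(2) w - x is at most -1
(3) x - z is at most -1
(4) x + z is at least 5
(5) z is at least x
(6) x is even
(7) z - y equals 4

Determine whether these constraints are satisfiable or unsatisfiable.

Constraints 1, 2, and 3 give x − w ≥ 1, w − z ≥ 0, z − x ≥ 1.
Adding all 3 inequalities: the left sides telescope to 0, and the right sides sum to 1 + 0 + 1 = 2. So 0 ≥ 2, which is false.

Unsatisfiable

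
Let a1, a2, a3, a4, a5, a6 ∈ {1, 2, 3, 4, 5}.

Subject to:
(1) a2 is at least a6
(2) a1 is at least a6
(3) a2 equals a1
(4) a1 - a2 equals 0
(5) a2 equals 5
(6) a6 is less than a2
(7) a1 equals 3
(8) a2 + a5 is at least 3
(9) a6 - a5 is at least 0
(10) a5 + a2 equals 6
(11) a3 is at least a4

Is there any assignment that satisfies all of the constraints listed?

Constraint 5 fixes a2 = 5 and constraint 7 fixes a1 = 3, but constraint 3 requires a2 = a1. Since 5 ≠ 3, contradiction.

Unsatisfiable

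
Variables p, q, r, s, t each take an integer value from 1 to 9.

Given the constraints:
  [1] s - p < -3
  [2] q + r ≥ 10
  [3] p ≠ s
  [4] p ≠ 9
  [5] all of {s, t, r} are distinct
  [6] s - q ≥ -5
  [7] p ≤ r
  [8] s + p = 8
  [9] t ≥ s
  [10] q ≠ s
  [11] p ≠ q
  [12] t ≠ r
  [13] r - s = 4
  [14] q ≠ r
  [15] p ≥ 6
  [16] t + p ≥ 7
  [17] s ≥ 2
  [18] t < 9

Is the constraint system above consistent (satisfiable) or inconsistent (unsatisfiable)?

Try p = 6, q = 7, r = 6, s = 2, t = 4.
Check constraint 1: s - p = -4; constraint 2: q + r = 13. The remaining constraints are straightforward to verify.

Satisfiable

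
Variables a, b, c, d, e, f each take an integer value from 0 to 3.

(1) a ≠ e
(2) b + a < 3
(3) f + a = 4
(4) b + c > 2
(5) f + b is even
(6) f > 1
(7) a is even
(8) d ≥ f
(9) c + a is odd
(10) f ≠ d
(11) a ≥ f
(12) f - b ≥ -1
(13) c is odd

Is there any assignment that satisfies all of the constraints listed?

Satisfiable

The assignment a = 2, b = 0, c = 3, d = 3, e = 3, f = 2 works:
  constraint 2 holds since b + a = 2.
  constraint 3 holds since f + a = 4.
The rest check out directly.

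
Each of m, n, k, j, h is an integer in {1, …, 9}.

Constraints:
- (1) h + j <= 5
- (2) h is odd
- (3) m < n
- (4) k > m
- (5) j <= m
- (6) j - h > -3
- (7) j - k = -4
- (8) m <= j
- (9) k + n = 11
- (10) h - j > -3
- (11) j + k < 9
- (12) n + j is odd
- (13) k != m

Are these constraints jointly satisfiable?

Satisfiable

Take m = 1, n = 6, k = 5, j = 1, h = 1. Then constraint 1: h + j = 2; constraint 6: j - h = 0, and every other listed constraint is also met.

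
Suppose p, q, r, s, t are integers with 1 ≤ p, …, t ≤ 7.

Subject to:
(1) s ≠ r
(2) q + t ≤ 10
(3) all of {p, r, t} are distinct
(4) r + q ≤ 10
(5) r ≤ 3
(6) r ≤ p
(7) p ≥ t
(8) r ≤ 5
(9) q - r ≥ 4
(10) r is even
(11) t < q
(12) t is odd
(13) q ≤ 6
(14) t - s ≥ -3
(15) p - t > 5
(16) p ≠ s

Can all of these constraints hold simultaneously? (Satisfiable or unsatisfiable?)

Try p = 7, q = 6, r = 2, s = 1, t = 1.
Check constraint 2: q + t = 7; constraint 4: r + q = 8; constraint 9: q - r = 4. The remaining constraints are straightforward to verify.

Satisfiable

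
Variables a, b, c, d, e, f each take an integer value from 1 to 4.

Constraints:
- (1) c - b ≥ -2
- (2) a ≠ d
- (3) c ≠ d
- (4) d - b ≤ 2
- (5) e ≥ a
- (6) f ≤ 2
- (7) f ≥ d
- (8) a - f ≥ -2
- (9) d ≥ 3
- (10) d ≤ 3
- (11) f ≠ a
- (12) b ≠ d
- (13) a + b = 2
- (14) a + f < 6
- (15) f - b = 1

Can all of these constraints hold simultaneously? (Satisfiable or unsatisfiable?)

From constraint 9: d ≥ 3. From constraints 6 and 7: d ≤ f and f ≤ 2, so d ≤ 2. But 2 < 3, so no value of d works.

Unsatisfiable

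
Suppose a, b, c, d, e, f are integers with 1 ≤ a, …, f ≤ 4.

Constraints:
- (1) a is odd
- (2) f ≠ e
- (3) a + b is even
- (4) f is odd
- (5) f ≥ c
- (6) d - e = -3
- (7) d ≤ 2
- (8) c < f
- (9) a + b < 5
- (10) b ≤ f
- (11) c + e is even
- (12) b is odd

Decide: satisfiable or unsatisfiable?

Satisfiable

Try a = 1, b = 1, c = 2, d = 1, e = 4, f = 3.
Check constraint 1: a = 1 is odd; constraint 6: d - e = -3; constraint 9: a + b = 2. The remaining constraints are straightforward to verify.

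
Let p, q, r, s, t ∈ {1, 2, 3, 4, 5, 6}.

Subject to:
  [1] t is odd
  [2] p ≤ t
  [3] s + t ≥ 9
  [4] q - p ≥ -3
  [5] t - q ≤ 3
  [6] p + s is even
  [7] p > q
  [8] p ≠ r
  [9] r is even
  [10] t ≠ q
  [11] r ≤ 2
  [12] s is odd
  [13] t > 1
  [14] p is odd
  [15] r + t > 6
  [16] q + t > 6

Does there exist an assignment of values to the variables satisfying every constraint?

Satisfiable

Try p = 5, q = 3, r = 2, s = 5, t = 5.
Check constraint 3: s + t = 10; constraint 4: q - p = -2. The remaining constraints are straightforward to verify.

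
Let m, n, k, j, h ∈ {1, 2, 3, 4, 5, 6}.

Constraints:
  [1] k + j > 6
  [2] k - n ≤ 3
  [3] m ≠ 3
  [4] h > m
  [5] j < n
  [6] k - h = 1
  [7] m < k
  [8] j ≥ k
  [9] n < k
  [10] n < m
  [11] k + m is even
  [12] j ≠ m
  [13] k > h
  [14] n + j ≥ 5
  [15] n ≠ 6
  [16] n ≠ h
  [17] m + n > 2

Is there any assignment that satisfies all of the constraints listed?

Constraints 4, 5, 8, 10, and 13 give h < k, k ≤ j, j < n, n < m, m < h. Chaining: h < k ≤ j < n < m < h, which forces h < h — impossible.

Unsatisfiable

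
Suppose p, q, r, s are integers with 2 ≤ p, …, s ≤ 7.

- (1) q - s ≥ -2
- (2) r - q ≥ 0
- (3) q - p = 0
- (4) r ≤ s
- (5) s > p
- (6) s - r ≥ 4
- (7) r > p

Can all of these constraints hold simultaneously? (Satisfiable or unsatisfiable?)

Unsatisfiable

Constraints 1, 2, and 6 give s − r ≥ 4, r − q ≥ 0, q − s ≥ -2.
Adding all 3 inequalities: the left sides telescope to 0, and the right sides sum to 4 + 0 + (-2) = 2. So 0 ≥ 2, which is false.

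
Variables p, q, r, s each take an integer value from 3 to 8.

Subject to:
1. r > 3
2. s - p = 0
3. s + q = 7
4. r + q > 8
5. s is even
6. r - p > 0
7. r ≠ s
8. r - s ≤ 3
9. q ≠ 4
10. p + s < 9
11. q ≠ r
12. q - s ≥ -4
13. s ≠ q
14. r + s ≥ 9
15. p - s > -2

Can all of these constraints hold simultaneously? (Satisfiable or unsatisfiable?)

Satisfiable

Try p = 4, q = 3, r = 6, s = 4.
Check constraint 2: s - p = 0; constraint 3: s + q = 7; constraint 4: r + q = 9. The remaining constraints are straightforward to verify.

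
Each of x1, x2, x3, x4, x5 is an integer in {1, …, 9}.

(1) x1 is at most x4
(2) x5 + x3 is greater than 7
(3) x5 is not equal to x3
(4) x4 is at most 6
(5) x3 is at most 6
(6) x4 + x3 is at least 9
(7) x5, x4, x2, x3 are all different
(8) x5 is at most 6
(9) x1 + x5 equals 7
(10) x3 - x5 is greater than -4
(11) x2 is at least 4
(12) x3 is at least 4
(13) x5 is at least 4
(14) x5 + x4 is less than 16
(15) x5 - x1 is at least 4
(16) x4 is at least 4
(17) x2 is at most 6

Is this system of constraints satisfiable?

Constraints 4, 5, 8, 11, 12, 13, 16, and 17 confine each of x5, x4, x2, x3 to the 3 values {4, …, 6}.
Constraint 7 requires all 4 of them to be distinct, but only 3 values are available — impossible by the pigeonhole principle.

Unsatisfiable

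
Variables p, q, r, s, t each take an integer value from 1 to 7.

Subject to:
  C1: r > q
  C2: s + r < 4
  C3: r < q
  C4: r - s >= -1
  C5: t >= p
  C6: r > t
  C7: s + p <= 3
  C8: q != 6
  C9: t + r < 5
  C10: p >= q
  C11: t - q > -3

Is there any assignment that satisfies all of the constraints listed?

Unsatisfiable

Constraints 3, 5, 6, and 10 give t < r, r < q, q ≤ p, p ≤ t. Chaining: t < r < q ≤ p ≤ t, which forces t < t — impossible.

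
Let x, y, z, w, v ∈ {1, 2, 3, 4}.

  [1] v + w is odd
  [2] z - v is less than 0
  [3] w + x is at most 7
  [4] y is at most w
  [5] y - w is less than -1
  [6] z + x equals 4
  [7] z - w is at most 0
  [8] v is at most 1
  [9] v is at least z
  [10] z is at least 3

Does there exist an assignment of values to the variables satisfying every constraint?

Unsatisfiable

From constraint 10: z ≥ 3. From constraints 8 and 9: z ≤ v and v ≤ 1, so z ≤ 1. But 1 < 3, so no value of z works.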